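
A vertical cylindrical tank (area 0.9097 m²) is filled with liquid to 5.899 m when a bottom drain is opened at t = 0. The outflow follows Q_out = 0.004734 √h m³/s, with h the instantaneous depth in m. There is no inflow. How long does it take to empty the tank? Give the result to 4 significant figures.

933.4 s

Unsteady balance on liquid volume: A dh/dt = −0.004734 √h.
Separate and integrate: 2(√h − √h₀) = −(0.004734/A) t.
Tank is empty when √h = 0: t_empty = 2A√h₀/0.004734.
t_empty = 2·0.9097·√5.899/0.004734 = 1.81940·2.42879/0.004734 = 933.446 s.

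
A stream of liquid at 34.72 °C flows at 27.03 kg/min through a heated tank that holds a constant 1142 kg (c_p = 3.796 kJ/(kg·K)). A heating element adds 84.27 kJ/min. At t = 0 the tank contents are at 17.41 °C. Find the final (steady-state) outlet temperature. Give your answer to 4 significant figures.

35.54 °C

M c_p dT/dt = ṁ c_p (T_in − T) + Q̇.
At steady state dT/dt = 0 ⇒ T_ss = T_in + Q̇/(ṁ c_p) = 34.72 + 84.27/(27.03·3.796) = 35.5413 °C.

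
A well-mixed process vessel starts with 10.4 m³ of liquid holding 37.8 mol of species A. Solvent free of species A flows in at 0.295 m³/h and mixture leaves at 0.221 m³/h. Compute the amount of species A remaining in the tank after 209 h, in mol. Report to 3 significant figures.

Let m(t) be the amount of species A. Volume: V(t) = V₀ + (Q_in − Q_out) t = 10.4 + 0.074000 t; V(209) = 25.866 m³.
Solute balance: dm/dt = 0 − Q_out C = −Q_out m/V(t).
dm/m = −Q_out dt/(V₀ + 0.074000 t); integrating gives ln(m/m₀) = −(Q_out/(Q_in−Q_out)) ln(V/V₀).
m = m₀ (V₀/V)^(Q_out/(Q_in−Q_out)) = 37.8 × (10.4/25.866)^(2.9865) = 2.4874 mol.

2.49 mol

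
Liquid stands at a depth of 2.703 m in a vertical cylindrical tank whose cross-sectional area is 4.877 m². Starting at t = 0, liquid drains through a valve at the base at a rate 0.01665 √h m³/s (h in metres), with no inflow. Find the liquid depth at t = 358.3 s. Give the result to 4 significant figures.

1.066 m

Accumulation of liquid (constant cross-section A): A dh/dt = −0.01665 √h.
Separate and integrate: 2(√h − √h₀) = −(0.01665/A) t.
√h = √2.703 − 0.01665·358.3/(2·4.877) = 1.64408 − 0.611615 = 1.03247.
h = 1.03247² = 1.06598 m.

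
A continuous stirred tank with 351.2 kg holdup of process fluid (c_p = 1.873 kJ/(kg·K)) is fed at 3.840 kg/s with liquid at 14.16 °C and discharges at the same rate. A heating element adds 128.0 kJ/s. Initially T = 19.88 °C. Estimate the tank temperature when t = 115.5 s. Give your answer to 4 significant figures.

M c_p dT/dt = ṁ c_p (T_in − T) + Q̇.
τ = M/ṁ = 91.4583 s; T_ss = T_in + Q̇/(ṁ c_p) = 14.16 + 128.0/(3.840·1.873) = 31.9568 °C.
Integrating: T(t) = T_ss + (T₀ − T_ss) e^(−t/τ).
T(115.5) = 31.9568 + (-12.0768)·e^(−115.5/91.4583) = 31.9568 + (-12.0768)·0.282841 = 28.5410 °C.

28.54 °C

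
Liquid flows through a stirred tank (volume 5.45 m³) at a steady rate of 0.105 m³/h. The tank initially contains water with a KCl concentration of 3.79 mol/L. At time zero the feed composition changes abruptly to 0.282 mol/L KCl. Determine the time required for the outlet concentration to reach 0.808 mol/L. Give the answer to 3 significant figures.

98.5 h

Mass balance on the solute (V constant): V dC/dt = Q(C_in − C), so τ = V/Q = 51.905 h.
C(t) = C_in + (C₀ − C_in) e^(−t/τ). Set C = 0.808 and solve for t:
e^(−t/τ) = (C − C_in)/(C₀ − C_in) = (0.808 − 0.282)/(3.79 − 0.282) = 0.14994
t = −τ ln(…) = 51.905 × 1.8975 = 98.489 h.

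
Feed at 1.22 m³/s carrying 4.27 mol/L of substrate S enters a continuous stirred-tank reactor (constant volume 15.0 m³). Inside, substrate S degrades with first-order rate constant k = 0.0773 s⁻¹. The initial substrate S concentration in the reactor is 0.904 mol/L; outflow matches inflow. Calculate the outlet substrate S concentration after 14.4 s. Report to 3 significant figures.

Accumulation = in − out − consumed: V dC/dt = Q C_in − Q C − k V C.
This is linear with rate a = Q/V + k = 0.15863 s⁻¹.
C_ss = Q C_in/(Q + kV) = 2.1893 mol/L; C(t) = C_ss + (C₀ − C_ss) e^(−a t).
C(14.4) = 2.1893 + (-1.2853)·e^(−0.15863·14.4) = 2.1893 + (-1.2853)·0.10184 = 2.0584 mol/L.

2.06 mol/L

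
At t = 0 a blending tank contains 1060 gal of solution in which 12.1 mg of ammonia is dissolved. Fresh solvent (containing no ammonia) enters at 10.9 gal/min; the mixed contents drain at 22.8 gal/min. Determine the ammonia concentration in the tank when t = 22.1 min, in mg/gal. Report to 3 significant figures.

0.00879 mg/gal

Total volume: dV/dt = Q_in − Q_out = -11.900 gal/min, so V(t) = 1060 − 11.900 t and V(22.1) = 797.01 gal.
No ammonia enters, so dm/dt = −Q_out · (m/V).
Separate: dm/m = −Q_out dt/V(t) ⇒ ln(m/m₀) = −(Q_out/(Q_in−Q_out)) ln(V/V₀).
m = m₀ (V₀/V)^(Q_out/(Q_in−Q_out)) = 12.1 × (1060/797.01)^(-1.9160) = 7.0066 mg.
C = m/V = 7.0066/797.01 = 0.0087911 mg/gal.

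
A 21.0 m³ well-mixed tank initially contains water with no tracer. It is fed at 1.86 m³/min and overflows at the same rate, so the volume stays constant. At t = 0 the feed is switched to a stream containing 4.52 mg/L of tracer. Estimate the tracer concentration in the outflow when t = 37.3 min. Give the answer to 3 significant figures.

Transient balance on the dissolved component: V dC/dt = Q(C_in − C).
Rewrite as dC/dt + C/τ = C_in/τ, τ = V/Q = 11.290 min.
Solution: C(t) = C_in + (C₀ − C_in) e^(−t/τ).
C(37.3) = 4.52 + (0 − 4.52)·e^(−37.3/11.290) = 4.52 + (-4.5200)·0.036746 = 4.3539 mg/L.

4.35 mg/L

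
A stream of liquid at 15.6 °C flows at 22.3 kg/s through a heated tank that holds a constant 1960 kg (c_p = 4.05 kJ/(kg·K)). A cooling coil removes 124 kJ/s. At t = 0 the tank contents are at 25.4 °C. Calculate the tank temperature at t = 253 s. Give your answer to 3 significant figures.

14.9 °C

M c_p dT/dt = ṁ c_p (T_in − T) − Q̇.
Rearrange: dT/dt = (T_ss − T)/τ with τ = M/ṁ = 87.892 s and T_ss = T_in − Q̇/(ṁ c_p) = 14.227 °C.
This is linear first-order; T(t) = T_ss + (T₀ − T_ss) e^(−t/τ).
T(253) = 14.227 + (11.173)·e^(−253/87.892) = 14.227 + (11.173)·0.056218 = 14.855 °C.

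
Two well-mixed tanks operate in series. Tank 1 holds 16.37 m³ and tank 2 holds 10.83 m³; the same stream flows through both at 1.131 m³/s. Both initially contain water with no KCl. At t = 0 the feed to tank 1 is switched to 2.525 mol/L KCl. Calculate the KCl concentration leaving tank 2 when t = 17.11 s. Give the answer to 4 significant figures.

Species balance on tank i: dCᵢ/dt = (Cᵢ₋₁ − Cᵢ)/τᵢ with τᵢ = Vᵢ/Q.
τ₁ = 16.37/1.131 = 14.4739 s; τ₂ = 10.83/1.131 = 9.57560 s.
Tank 1: C₁ = C_in(1 − e^(−t/τ₁)). Tank 2 (τ₁ ≠ τ₂): C₂ = C_in[1 − (τ₁ e^(−t/τ₁) − τ₂ e^(−t/τ₂))/(τ₁ − τ₂)].
At t = 17.11: e^(−t/τ₁) = 0.306626, e^(−t/τ₂) = 0.167490.
C₂ = 2.525·[1 − (14.4739·0.306626 − 9.57560·0.167490)/(4.89832)] = 2.525·0.421380 = 1.06398 mol/L.

1.064 mol/L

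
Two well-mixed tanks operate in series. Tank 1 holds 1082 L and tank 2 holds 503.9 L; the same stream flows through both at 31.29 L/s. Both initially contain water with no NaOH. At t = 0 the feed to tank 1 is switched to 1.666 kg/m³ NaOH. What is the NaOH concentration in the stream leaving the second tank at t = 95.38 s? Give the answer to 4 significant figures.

Time constants: τᵢ = Vᵢ/Q for each well-mixed tank.
τ₁ = 1082/31.29 = 34.5797 s; τ₂ = 503.9/31.29 = 16.1042 s.
Tank 1: C₁ = C_in(1 − e^(−t/τ₁)). Tank 2 (τ₁ ≠ τ₂): C₂ = C_in[1 − (τ₁ e^(−t/τ₁) − τ₂ e^(−t/τ₂))/(τ₁ − τ₂)].
At t = 95.38: e^(−t/τ₁) = 0.0634018, e^(−t/τ₂) = 0.00267800.
C₂ = 1.666·[1 − (34.5797·0.0634018 − 16.1042·0.00267800)/(18.4756)] = 1.666·0.883668 = 1.47219 kg/m³.

1.472 kg/m³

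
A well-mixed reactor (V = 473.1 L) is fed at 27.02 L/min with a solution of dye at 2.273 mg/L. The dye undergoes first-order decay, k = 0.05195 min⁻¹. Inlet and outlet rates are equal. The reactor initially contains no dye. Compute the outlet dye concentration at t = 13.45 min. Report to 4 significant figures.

V dC/dt = Q(C_in − C) − k V C.
This is linear with rate a = Q/V + k = 0.109063 min⁻¹.
C_ss = Q C_in/(Q + kV) = 1.19030 mg/L; C(t) = C_ss + (C₀ − C_ss) e^(−a t).
C(13.45) = 1.19030 + (-1.19030)·e^(−0.109063·13.45) = 1.19030 + (-1.19030)·0.230641 = 0.915767 mg/L.

0.9158 mg/L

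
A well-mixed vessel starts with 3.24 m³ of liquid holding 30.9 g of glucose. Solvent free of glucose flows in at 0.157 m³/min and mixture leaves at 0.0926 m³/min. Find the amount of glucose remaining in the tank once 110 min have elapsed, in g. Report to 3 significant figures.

5.84 g

Total volume: dV/dt = Q_in − Q_out = 0.064400 m³/min, so V(t) = 3.24 + 0.064400 t and V(110) = 10.324 m³.
No glucose enters, so dm/dt = −Q_out · (m/V).
Separate: dm/m = −Q_out dt/V(t) ⇒ ln(m/m₀) = −(Q_out/(Q_in−Q_out)) ln(V/V₀).
m = m₀ (V₀/V)^(Q_out/(Q_in−Q_out)) = 30.9 × (3.24/10.324)^(1.4379) = 5.8380 g.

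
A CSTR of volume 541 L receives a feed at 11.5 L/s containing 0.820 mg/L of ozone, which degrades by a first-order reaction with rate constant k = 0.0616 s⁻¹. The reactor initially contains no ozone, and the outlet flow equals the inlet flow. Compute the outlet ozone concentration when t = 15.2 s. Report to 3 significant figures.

0.151 mg/L

Species balance: V dC/dt = Q C_in − Q C − k V C.
This is linear with rate a = Q/V + k = 0.082857 s⁻¹.
C_ss = Q C_in/(Q + kV) = 0.21037 mg/L; C(t) = C_ss + (C₀ − C_ss) e^(−a t).
C(15.2) = 0.21037 + (-0.21037)·e^(−0.082857·15.2) = 0.21037 + (-0.21037)·0.28382 = 0.15066 mg/L.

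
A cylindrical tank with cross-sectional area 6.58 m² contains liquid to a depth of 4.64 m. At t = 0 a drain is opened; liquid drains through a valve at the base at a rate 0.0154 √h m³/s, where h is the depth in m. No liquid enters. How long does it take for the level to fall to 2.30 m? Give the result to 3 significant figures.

545 s

Accumulation of liquid (constant cross-section A): A dh/dt = −0.0154 √h.
This is separable: 2 d(√h)/dt = −0.0154/A, so √h = √h₀ − (0.0154/(2A)) t.
t = 2A(√h₀ − √h)/0.0154 = 2·6.58·(√4.64 − √2.30)/0.0154
  = 13.160 × (2.1541 − 1.5166) / 0.0154 = 544.76 s.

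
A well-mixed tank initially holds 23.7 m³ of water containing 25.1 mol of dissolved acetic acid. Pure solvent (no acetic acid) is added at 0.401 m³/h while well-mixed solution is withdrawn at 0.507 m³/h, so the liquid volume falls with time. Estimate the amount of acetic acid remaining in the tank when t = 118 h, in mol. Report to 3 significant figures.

0.694 mol

Let m(t) be the amount of acetic acid. Volume: V(t) = V₀ + (Q_in − Q_out) t = 23.7 − 0.10600 t; V(118) = 11.192 m³.
Species balance (pure solvent in): dm/dt = −Q_out · m/V(t).
dm/m = −Q_out dt/(V₀ − 0.10600 t); integrating gives ln(m/m₀) = −(Q_out/(Q_in−Q_out)) ln(V/V₀).
m = m₀ (V₀/V)^(Q_out/(Q_in−Q_out)) = 25.1 × (23.7/11.192)^(-4.7830) = 0.69370 mol.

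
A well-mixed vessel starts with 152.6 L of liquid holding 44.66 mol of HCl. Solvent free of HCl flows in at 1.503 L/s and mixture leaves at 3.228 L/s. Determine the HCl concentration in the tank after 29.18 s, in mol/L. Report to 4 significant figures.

Total volume: dV/dt = Q_in − Q_out = -1.72500 L/s, so V(t) = 152.6 − 1.72500 t and V(29.18) = 102.264 L.
Solute balance: dm/dt = 0 − Q_out C = −Q_out m/V(t).
dm/m = −Q_out dt/(V₀ − 1.72500 t); integrating gives ln(m/m₀) = −(Q_out/(Q_in−Q_out)) ln(V/V₀).
m = m₀ (V₀/V)^(Q_out/(Q_in−Q_out)) = 44.66 × (152.6/102.264)^(-1.87130) = 21.1169 mol.
C = m/V = 21.1169/102.264 = 0.206493 mol/L.

0.2065 mol/L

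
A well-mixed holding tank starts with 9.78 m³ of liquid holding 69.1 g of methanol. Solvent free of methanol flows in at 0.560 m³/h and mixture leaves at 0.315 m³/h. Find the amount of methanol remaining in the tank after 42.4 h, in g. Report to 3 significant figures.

27.2 g

Total volume: dV/dt = Q_in − Q_out = 0.24500 m³/h, so V(t) = 9.78 + 0.24500 t and V(42.4) = 20.168 m³.
Species balance (pure solvent in): dm/dt = −Q_out · m/V(t).
dm/m = −Q_out dt/(V₀ + 0.24500 t); integrating gives ln(m/m₀) = −(Q_out/(Q_in−Q_out)) ln(V/V₀).
m = m₀ (V₀/V)^(Q_out/(Q_in−Q_out)) = 69.1 × (9.78/20.168)^(1.2857) = 27.249 g.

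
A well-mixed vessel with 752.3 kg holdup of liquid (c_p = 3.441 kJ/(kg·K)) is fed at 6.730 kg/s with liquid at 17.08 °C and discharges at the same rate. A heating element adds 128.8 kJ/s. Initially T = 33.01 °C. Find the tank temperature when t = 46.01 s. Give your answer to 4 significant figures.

29.51 °C

M c_p dT/dt = ṁ c_p (T_in − T) + Q̇.
τ = M/ṁ = 111.783 s; T_ss = T_in + Q̇/(ṁ c_p) = 17.08 + 128.8/(6.730·3.441) = 22.6418 °C.
This is linear first-order; T(t) = T_ss + (T₀ − T_ss) e^(−t/τ).
T(46.01) = 22.6418 + (10.3682)·e^(−46.01/111.783) = 22.6418 + (10.3682)·0.662589 = 29.5117 °C.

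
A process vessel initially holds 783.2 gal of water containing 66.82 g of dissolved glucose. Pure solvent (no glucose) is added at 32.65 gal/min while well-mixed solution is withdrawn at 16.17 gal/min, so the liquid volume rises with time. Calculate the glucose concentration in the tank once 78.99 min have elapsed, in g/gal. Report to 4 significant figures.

0.01226 g/gal

Let m(t) be the amount of glucose. Volume: V(t) = V₀ + (Q_in − Q_out) t = 783.2 + 16.4800 t; V(78.99) = 2084.96 gal.
Species balance (pure solvent in): dm/dt = −Q_out · m/V(t).
Separate: dm/m = −Q_out dt/V(t) ⇒ ln(m/m₀) = −(Q_out/(Q_in−Q_out)) ln(V/V₀).
m = m₀ (V₀/V)^(Q_out/(Q_in−Q_out)) = 66.82 × (783.2/2084.96)^(0.981189) = 25.5671 g.
C = m/V = 25.5671/2084.96 = 0.0122627 g/gal.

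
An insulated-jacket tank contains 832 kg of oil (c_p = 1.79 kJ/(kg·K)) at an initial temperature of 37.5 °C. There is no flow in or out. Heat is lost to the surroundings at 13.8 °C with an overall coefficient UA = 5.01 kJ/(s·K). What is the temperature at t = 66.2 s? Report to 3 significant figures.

32.8 °C

Lumped-capacitance energy balance: M c_p dT/dt = UA(T_amb − T).
dT/dt = (T_ss − T)/τ with T_ss = T_amb = 13.800 °C, τ = M c_p/UA = 832·1.79/5.01 = 297.26 s.
Integrating: T(t) = T_ss + (T₀ − T_ss) e^(−t/τ).
T(66.2) = 13.800 + (23.700)·0.80036 = 32.768 °C.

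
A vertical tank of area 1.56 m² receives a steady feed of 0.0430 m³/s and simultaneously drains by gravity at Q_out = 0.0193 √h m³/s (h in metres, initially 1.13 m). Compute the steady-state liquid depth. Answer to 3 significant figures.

4.96 m

Level balance: A dh/dt = 0.0430 − 0.0193 √h. Setting dh/dt = 0:
Q_in = 0.0193 √h_ss ⇒ √h_ss = 0.0430/0.0193 = 2.2280.
h_ss = 2.2280² = 4.9639 m. (Since h₀ = 1.13 m < h_ss, the level will rise toward this value.)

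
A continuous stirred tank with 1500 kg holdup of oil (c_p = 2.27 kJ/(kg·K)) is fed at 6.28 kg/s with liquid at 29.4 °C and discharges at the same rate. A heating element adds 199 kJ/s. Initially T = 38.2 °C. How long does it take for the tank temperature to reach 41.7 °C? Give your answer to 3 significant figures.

271 s

M c_p dT/dt = ṁ c_p (T_in − T) + Q̇.
τ = M/ṁ = 238.85 s; T_ss = T_in + Q̇/(ṁ c_p) = 43.359 °C.
T(t) = T_ss + (T₀ − T_ss) e^(−t/τ). Set T = 41.7:
e^(−t/τ) = (41.7 − 43.359)/(38.2 − 43.359) = 0.32163
t = −238.85 · ln(0.32163) = 270.94 s.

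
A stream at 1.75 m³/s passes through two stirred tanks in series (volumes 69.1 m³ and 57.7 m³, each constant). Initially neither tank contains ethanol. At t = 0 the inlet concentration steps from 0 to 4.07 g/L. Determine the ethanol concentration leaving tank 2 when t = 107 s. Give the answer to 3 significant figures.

Species balance on tank i: dCᵢ/dt = (Cᵢ₋₁ − Cᵢ)/τᵢ with τᵢ = Vᵢ/Q.
τ₁ = 69.1/1.75 = 39.486 s; τ₂ = 57.7/1.75 = 32.971 s.
Tank 1: C₁ = C_in(1 − e^(−t/τ₁)). Tank 2 (τ₁ ≠ τ₂): C₂ = C_in[1 − (τ₁ e^(−t/τ₁) − τ₂ e^(−t/τ₂))/(τ₁ − τ₂)].
At t = 107: e^(−t/τ₁) = 0.066547, e^(−t/τ₂) = 0.038959.
C₂ = 4.07·[1 − (39.486·0.066547 − 32.971·0.038959)/(6.5143)] = 4.07·0.79382 = 3.2308 g/L.

3.23 g/L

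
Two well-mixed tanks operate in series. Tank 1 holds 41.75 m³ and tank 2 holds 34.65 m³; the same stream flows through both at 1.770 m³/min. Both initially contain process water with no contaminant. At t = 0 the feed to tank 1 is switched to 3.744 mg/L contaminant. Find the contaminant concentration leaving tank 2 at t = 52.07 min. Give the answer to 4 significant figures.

Time constants: τᵢ = Vᵢ/Q for each well-mixed tank.
τ₁ = 41.75/1.770 = 23.5876 min; τ₂ = 34.65/1.770 = 19.5763 min.
Solving the cascade with C₁(0)=C₂(0)=0 gives C₂(t) = C_in[1 − (τ₁ e^(−t/τ₁) − τ₂ e^(−t/τ₂))/(τ₁ − τ₂)].
At t = 52.07: e^(−t/τ₁) = 0.109973, e^(−t/τ₂) = 0.0699585.
C₂ = 3.744·[1 − (23.5876·0.109973 − 19.5763·0.0699585)/(4.01130)] = 3.744·0.694744 = 2.60112 mg/L.

2.601 mg/L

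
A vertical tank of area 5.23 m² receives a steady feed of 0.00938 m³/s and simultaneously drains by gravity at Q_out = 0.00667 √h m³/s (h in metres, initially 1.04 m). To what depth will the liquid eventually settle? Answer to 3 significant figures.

Mass balance (ρ constant): A dh/dt = Q_in − 0.00667 √h. At steady state dh/dt = 0:
Q_in = 0.00667 √h_ss ⇒ √h_ss = 0.00938/0.00667 = 1.4063.
h_ss = 1.4063² = 1.9777 m. (Since h₀ = 1.04 m < h_ss, the level will rise toward this value.)

1.98 m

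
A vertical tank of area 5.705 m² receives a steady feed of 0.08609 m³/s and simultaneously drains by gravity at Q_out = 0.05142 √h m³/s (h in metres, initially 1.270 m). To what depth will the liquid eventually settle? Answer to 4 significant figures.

2.803 m

Level balance: A dh/dt = 0.08609 − 0.05142 √h. Setting dh/dt = 0:
Q_in = 0.05142 √h_ss ⇒ √h_ss = 0.08609/0.05142 = 1.67425.
h_ss = 1.67425² = 2.80312 m. (Since h₀ = 1.270 m < h_ss, the level will rise toward this value.)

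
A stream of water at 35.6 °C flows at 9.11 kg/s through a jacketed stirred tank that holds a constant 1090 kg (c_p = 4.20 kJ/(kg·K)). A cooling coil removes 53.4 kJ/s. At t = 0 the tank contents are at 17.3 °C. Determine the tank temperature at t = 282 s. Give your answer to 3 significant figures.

32.6 °C

M c_p dT/dt = ṁ c_p (T_in − T) − Q̇.
τ = M/ṁ = 119.65 s; T_ss = T_in − Q̇/(ṁ c_p) = 35.6 − 53.4/(9.11·4.20) = 34.204 °C.
Integrating: T(t) = T_ss + (T₀ − T_ss) e^(−t/τ).
T(282) = 34.204 + (-16.904)·e^(−282/119.65) = 34.204 + (-16.904)·0.094713 = 32.603 °C.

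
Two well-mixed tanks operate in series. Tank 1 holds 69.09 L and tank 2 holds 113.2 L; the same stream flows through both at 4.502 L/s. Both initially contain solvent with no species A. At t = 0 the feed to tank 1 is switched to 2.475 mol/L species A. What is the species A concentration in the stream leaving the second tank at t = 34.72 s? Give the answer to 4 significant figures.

Time constants: τᵢ = Vᵢ/Q for each well-mixed tank.
τ₁ = 69.09/4.502 = 15.3465 s; τ₂ = 113.2/4.502 = 25.1444 s.
Tank 1: C₁ = C_in(1 − e^(−t/τ₁)). Tank 2 (τ₁ ≠ τ₂): C₂ = C_in[1 − (τ₁ e^(−t/τ₁) − τ₂ e^(−t/τ₂))/(τ₁ − τ₂)].
At t = 34.72: e^(−t/τ₁) = 0.104100, e^(−t/τ₂) = 0.251371.
C₂ = 2.475·[1 − (15.3465·0.104100 − 25.1444·0.251371)/(-9.79787)] = 2.475·0.517957 = 1.28194 mol/L.

1.282 mol/L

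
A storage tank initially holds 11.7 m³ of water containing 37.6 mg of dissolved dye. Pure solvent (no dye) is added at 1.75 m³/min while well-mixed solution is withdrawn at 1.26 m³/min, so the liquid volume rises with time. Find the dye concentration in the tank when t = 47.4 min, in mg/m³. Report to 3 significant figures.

0.0647 mg/m³

Let m(t) be the amount of dye. Volume: V(t) = V₀ + (Q_in − Q_out) t = 11.7 + 0.49000 t; V(47.4) = 34.926 m³.
No dye enters, so dm/dt = −Q_out · (m/V).
dm/m = −Q_out dt/(V₀ + 0.49000 t); integrating gives ln(m/m₀) = −(Q_out/(Q_in−Q_out)) ln(V/V₀).
m = m₀ (V₀/V)^(Q_out/(Q_in−Q_out)) = 37.6 × (11.7/34.926)^(2.5714) = 2.2587 mg.
C = m/V = 2.2587/34.926 = 0.064670 mg/m³.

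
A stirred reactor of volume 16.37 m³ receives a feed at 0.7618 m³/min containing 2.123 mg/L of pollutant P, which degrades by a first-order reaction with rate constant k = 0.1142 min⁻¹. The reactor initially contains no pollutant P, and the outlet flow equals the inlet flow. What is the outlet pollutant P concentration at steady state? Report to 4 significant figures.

0.6147 mg/L

Accumulation = in − out − consumed: V dC/dt = Q C_in − Q C − k V C.
At steady state: 0 = Q C_in − (Q + kV) C_ss, so C_ss = Q C_in/(Q + kV).
C_ss = 0.7618·2.123/(0.7618 + 0.1142·16.37) = 1.61730/2.63125 = 0.614650 mg/L.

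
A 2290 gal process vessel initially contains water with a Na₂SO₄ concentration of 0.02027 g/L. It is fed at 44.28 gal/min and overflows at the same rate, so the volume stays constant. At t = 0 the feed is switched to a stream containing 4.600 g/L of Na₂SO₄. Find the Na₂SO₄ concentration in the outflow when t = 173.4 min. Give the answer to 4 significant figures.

4.440 g/L

Mass balance on the solute (V constant): V dC/dt = Q(C_in − C).
Rewrite as dC/dt + C/τ = C_in/τ, τ = V/Q = 51.7164 min.
Solution: C(t) = C_in + (C₀ − C_in) e^(−t/τ).
C(173.4) = 4.600 + (0.02027 − 4.600)·e^(−173.4/51.7164) = 4.600 + (-4.57973)·0.0349826 = 4.43979 g/L.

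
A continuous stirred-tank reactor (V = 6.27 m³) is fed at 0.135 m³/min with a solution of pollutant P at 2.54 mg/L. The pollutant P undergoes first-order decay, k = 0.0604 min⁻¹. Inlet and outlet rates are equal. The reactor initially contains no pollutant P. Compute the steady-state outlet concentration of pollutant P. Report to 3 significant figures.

0.667 mg/L

Accumulation = in − out − consumed: V dC/dt = Q C_in − Q C − k V C.
At steady state: 0 = Q C_in − (Q + kV) C_ss, so C_ss = Q C_in/(Q + kV).
C_ss = 0.135·2.54/(0.135 + 0.0604·6.27) = 0.34290/0.51371 = 0.66750 mg/L.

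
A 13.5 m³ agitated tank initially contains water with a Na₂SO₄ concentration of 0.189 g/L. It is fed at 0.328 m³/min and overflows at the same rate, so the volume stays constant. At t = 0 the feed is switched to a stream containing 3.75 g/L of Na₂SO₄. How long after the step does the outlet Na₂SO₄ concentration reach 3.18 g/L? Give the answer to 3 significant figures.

Transient balance on the dissolved component: V dC/dt = Q(C_in − C), so τ = V/Q = 41.159 min.
C(t) = C_in + (C₀ − C_in) e^(−t/τ). Set C = 3.18 and solve for t:
e^(−t/τ) = (C − C_in)/(C₀ − C_in) = (3.18 − 3.75)/(0.189 − 3.75) = 0.16007
t = −τ ln(…) = 41.159 × 1.8322 = 75.409 min.

75.4 min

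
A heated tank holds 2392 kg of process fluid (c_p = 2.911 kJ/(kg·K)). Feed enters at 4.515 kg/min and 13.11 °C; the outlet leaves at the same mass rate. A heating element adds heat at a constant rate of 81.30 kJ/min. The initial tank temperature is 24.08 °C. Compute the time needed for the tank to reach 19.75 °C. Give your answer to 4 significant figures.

M c_p dT/dt = ṁ c_p (T_in − T) + Q̇.
τ = M/ṁ = 529.790 min; T_ss = T_in + Q̇/(ṁ c_p) = 19.2957 °C.
T(t) = T_ss + (T₀ − T_ss) e^(−t/τ). Set T = 19.75:
e^(−t/τ) = (19.75 − 19.2957)/(24.08 − 19.2957) = 0.0949518
t = −529.790 · ln(0.0949518) = 1247.33 min.

1247 min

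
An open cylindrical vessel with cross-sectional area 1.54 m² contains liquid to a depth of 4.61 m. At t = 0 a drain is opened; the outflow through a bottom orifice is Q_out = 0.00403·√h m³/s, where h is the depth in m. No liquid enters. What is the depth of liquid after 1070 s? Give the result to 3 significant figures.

0.558 m

Volume balance on the tank: A dh/dt = −0.00403 √h.
Separate and integrate: 2(√h − √h₀) = −(0.00403/A) t.
√h = √4.61 − 0.00403·1070/(2·1.54) = 2.1471 − 1.4000 = 0.74706.
h = 0.74706² = 0.55810 m.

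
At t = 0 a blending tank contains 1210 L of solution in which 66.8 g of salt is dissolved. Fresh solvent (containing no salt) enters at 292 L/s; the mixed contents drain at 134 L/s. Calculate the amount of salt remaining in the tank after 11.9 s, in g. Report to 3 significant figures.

Total volume: dV/dt = Q_in − Q_out = 158.00 L/s, so V(t) = 1210 + 158.00 t and V(11.9) = 3090.2 L.
Solute balance: dm/dt = 0 − Q_out C = −Q_out m/V(t).
Separate: dm/m = −Q_out dt/V(t) ⇒ ln(m/m₀) = −(Q_out/(Q_in−Q_out)) ln(V/V₀).
m = m₀ (V₀/V)^(Q_out/(Q_in−Q_out)) = 66.8 × (1210/3090.2)^(0.84810) = 30.160 g.

30.2 g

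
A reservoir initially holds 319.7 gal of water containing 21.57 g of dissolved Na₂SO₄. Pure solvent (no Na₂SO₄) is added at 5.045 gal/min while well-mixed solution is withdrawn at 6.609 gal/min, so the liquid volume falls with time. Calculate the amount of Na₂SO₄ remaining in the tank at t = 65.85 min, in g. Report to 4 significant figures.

4.171 g

Total volume: dV/dt = Q_in − Q_out = -1.56400 gal/min, so V(t) = 319.7 − 1.56400 t and V(65.85) = 216.711 gal.
Solute balance: dm/dt = 0 − Q_out C = −Q_out m/V(t).
Separate: dm/m = −Q_out dt/V(t) ⇒ ln(m/m₀) = −(Q_out/(Q_in−Q_out)) ln(V/V₀).
m = m₀ (V₀/V)^(Q_out/(Q_in−Q_out)) = 21.57 × (319.7/216.711)^(-4.22570) = 4.17145 g.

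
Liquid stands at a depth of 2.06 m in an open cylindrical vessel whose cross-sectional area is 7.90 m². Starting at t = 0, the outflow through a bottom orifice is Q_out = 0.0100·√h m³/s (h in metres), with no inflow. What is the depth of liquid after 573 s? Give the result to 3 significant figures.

1.15 m

A dh/dt = −Q_out = −0.0100 √h.
This is separable: 2 d(√h)/dt = −0.0100/A, so √h = √h₀ − (0.0100/(2A)) t.
√h = √2.06 − 0.0100·573/(2·7.90) = 1.4353 − 0.36266 = 1.0726.
h = 1.0726² = 1.1505 m.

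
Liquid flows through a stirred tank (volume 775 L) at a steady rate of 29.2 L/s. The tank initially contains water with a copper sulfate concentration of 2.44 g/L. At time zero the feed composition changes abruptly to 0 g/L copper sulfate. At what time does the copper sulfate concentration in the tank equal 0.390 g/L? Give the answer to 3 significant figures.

Species balance: V dC/dt = Q(C_in − C) ⇒ τ = V/Q = 26.541 s.
C(t) = C_in + (C₀ − C_in) e^(−t/τ). Set C = 0.390 and solve for t:
e^(−t/τ) = (C − C_in)/(C₀ − C_in) = (0.390 − 0)/(2.44 − 0) = 0.15984
t = −τ ln(…) = 26.541 × 1.8336 = 48.666 s.

48.7 s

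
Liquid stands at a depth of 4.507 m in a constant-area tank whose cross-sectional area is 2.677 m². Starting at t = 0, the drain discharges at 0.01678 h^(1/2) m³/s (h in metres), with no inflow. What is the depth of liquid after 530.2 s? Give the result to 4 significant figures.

0.2128 m

A dh/dt = −Q_out = −0.01678 √h.
∫ h^(−1/2) dh = −(0.01678/A) ∫ dt, giving 2√h = 2√h₀ − (0.01678/A) t.
√h = √4.507 − 0.01678·530.2/(2·2.677) = 2.12297 − 1.66170 = 0.461267.
h = 0.461267² = 0.212767 m.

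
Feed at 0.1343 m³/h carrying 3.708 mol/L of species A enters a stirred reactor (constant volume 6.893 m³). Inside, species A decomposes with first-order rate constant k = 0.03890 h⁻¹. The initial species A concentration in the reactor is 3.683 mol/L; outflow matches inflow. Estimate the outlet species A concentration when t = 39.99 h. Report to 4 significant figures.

1.474 mol/L

V dC/dt = Q(C_in − C) − k V C.
dC/dt = (Q/V) C_in − (Q/V + k) C; effective rate a = Q/V + k = 0.0194835 + 0.03890 = 0.0583835 h⁻¹.
C_ss = Q C_in/(Q + kV) = 1.23742 mol/L; C(t) = C_ss + (C₀ − C_ss) e^(−a t).
C(39.99) = 1.23742 + (2.44558)·e^(−0.0583835·39.99) = 1.23742 + (2.44558)·0.0968340 = 1.47424 mol/L.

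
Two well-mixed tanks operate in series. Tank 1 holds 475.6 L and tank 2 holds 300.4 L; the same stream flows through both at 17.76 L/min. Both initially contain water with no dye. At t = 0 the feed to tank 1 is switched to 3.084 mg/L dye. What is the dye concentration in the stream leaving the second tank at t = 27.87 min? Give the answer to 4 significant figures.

1.145 mg/L

Each tank obeys Vᵢ dCᵢ/dt = Q(Cᵢ₋₁ − Cᵢ), so τᵢ = Vᵢ/Q.
τ₁ = 475.6/17.76 = 26.7793 min; τ₂ = 300.4/17.76 = 16.9144 min.
Tank 1: C₁ = C_in(1 − e^(−t/τ₁)). Tank 2 (τ₁ ≠ τ₂): C₂ = C_in[1 − (τ₁ e^(−t/τ₁) − τ₂ e^(−t/τ₂))/(τ₁ − τ₂)].
At t = 27.87: e^(−t/τ₁) = 0.353197, e^(−t/τ₂) = 0.192491.
C₂ = 3.084·[1 − (26.7793·0.353197 − 16.9144·0.192491)/(9.86486)] = 3.084·0.371255 = 1.14495 mg/L.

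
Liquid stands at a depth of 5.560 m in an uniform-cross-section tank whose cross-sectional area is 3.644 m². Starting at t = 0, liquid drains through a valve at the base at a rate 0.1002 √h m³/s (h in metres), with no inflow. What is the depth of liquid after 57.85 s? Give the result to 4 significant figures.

2.442 m

With no inflow, A dh/dt = −0.1002 √h.
∫ h^(−1/2) dh = −(0.1002/A) ∫ dt, giving 2√h = 2√h₀ − (0.1002/A) t.
√h = √5.560 − 0.1002·57.85/(2·3.644) = 2.35797 − 0.795358 = 1.56261.
h = 1.56261² = 2.44174 m.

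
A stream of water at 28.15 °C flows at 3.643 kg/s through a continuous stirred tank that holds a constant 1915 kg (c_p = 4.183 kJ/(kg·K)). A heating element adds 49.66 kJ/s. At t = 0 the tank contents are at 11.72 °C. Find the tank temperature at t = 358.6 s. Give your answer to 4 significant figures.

21.46 °C

Heat balance on the well-mixed liquid: M c_p dT/dt = ṁ c_p (T_in − T) + 49.66.
Rearrange: dT/dt = (T_ss − T)/τ with τ = M/ṁ = 525.666 s and T_ss = T_in + Q̇/(ṁ c_p) = 31.4088 °C.
Solution: T(t) = T_ss + (T₀ − T_ss) e^(−t/τ).
T(358.6) = 31.4088 + (-19.6888)·e^(−358.6/525.666) = 31.4088 + (-19.6888)·0.505512 = 21.4559 °C.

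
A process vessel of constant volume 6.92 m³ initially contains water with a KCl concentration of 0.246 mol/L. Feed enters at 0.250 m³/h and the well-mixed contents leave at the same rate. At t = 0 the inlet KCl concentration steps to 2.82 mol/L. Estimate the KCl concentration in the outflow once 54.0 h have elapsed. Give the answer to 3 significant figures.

2.45 mol/L

Transient balance on the dissolved component: V dC/dt = Q(C_in − C).
Rewrite as dC/dt + C/τ = C_in/τ, τ = V/Q = 27.680 h.
Solution: C(t) = C_in + (C₀ − C_in) e^(−t/τ).
C(54.0) = 2.82 + (0.246 − 2.82)·e^(−54.0/27.680) = 2.82 + (-2.5740)·0.14215 = 2.4541 mol/L.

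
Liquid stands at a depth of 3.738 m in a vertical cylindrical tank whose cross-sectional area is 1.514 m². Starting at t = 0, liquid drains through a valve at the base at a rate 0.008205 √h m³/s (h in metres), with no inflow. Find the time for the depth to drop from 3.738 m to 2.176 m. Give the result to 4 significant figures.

A dh/dt = −Q_out = −0.008205 √h.
Separate and integrate: 2(√h − √h₀) = −(0.008205/A) t.
t = 2A(√h₀ − √h)/0.008205 = 2·1.514·(√3.738 − √2.176)/0.008205
  = 3.02800 × (1.93339 − 1.47513) / 0.008205 = 169.119 s.

169.1 s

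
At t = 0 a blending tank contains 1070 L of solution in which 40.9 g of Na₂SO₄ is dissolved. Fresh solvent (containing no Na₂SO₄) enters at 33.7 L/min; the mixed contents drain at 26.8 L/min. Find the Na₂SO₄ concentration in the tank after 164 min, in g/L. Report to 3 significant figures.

0.00113 g/L

Let m(t) be the amount of Na₂SO₄. Volume: V(t) = V₀ + (Q_in − Q_out) t = 1070 + 6.9000 t; V(164) = 2201.6 L.
Species balance (pure solvent in): dm/dt = −Q_out · m/V(t).
dm/m = −Q_out dt/(V₀ + 6.9000 t); integrating gives ln(m/m₀) = −(Q_out/(Q_in−Q_out)) ln(V/V₀).
m = m₀ (V₀/V)^(Q_out/(Q_in−Q_out)) = 40.9 × (1070/2201.6)^(3.8841) = 2.4811 g.
C = m/V = 2.4811/2201.6 = 0.0011269 g/L.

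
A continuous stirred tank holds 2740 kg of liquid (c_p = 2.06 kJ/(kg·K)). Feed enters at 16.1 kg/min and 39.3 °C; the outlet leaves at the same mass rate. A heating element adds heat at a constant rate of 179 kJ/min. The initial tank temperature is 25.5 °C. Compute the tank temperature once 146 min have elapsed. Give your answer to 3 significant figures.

Energy balance: M c_p dT/dt = ṁ c_p (T_in − T) + 179.
τ = M/ṁ = 170.19 min; T_ss = T_in + Q̇/(ṁ c_p) = 39.3 + 179/(16.1·2.06) = 44.697 °C.
Integrating: T(t) = T_ss + (T₀ − T_ss) e^(−t/τ).
T(146) = 44.697 + (-19.197)·e^(−146/170.19) = 44.697 + (-19.197)·0.42406 = 36.556 °C.

36.6 °C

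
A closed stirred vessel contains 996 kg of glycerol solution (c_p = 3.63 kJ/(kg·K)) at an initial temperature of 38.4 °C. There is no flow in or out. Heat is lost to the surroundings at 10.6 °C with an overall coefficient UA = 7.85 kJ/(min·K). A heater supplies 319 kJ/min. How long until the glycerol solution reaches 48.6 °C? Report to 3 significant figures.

729 min

Unsteady energy balance on the tank contents: M c_p dT/dt = −UA(T − T_amb) + Q̇.
τ = M c_p/UA = 460.57 min; T_ss = T_amb + Q̇/UA = 10.6 + 319/7.85 = 51.237 °C.
T(t) = T_ss + (T₀ − T_ss)e^(−t/τ); set T = 48.6:
t = −τ ln[(T − T_ss)/(T₀ − T_ss)] = −460.57 · ln(0.20542) = 728.95 min.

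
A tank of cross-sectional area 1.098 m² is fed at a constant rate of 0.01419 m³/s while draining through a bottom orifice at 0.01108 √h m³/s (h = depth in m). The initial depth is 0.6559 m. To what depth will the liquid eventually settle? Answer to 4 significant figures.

1.640 m

Level balance: A dh/dt = 0.01419 − 0.01108 √h. Setting dh/dt = 0:
Q_in = 0.01108 √h_ss ⇒ √h_ss = 0.01419/0.01108 = 1.28069.
h_ss = 1.28069² = 1.64016 m. (Since h₀ = 0.6559 m < h_ss, the level will rise toward this value.)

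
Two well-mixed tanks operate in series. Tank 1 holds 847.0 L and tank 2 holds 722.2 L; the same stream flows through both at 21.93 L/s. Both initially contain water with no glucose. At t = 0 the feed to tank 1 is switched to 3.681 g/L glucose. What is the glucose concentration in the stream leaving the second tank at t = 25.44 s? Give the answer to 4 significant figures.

0.5899 g/L

Time constants: τᵢ = Vᵢ/Q for each well-mixed tank.
τ₁ = 847.0/21.93 = 38.6229 s; τ₂ = 722.2/21.93 = 32.9321 s.
Tank 1: C₁ = C_in(1 − e^(−t/τ₁)). Tank 2 (τ₁ ≠ τ₂): C₂ = C_in[1 − (τ₁ e^(−t/τ₁) − τ₂ e^(−t/τ₂))/(τ₁ − τ₂)].
At t = 25.44: e^(−t/τ₁) = 0.517536, e^(−t/τ₂) = 0.461857.
C₂ = 3.681·[1 − (38.6229·0.517536 − 32.9321·0.461857)/(5.69083)] = 3.681·0.160260 = 0.589919 g/L.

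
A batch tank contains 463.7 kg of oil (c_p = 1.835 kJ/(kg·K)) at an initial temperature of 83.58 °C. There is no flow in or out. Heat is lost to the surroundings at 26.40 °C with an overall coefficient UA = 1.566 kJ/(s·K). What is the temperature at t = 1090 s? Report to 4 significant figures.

M c_p dT/dt = −UA(T − T_amb).
dT/dt = (T_ss − T)/τ with T_ss = T_amb = 26.4000 °C, τ = M c_p/UA = 463.7·1.835/1.566 = 543.352 s.
This is linear first-order; T(t) = T_ss + (T₀ − T_ss) e^(−t/τ).
T(1090) = 26.4000 + (57.1800)·0.134517 = 34.0917 °C.

34.09 °C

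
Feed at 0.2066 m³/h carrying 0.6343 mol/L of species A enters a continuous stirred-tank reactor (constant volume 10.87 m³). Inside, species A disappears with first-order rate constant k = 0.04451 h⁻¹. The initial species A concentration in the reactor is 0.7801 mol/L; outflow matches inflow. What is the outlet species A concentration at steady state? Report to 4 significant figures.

Accumulation = in − out − consumed: V dC/dt = Q C_in − Q C − k V C.
Steady state (dC/dt = 0): C_ss = Q C_in/(Q + kV) = C_in/(1 + kV/Q).
C_ss = 0.2066·0.6343/(0.2066 + 0.04451·10.87) = 0.131046/0.690424 = 0.189806 mol/L.

0.1898 mol/L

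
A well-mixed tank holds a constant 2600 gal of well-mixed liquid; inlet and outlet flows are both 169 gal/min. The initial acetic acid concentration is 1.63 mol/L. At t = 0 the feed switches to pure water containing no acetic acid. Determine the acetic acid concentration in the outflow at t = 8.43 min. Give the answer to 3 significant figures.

Transient balance on the dissolved component: V dC/dt = Q(C_in − C).
So dC/dt = (C_in − C)/τ with τ = V/Q = 2600/169 = 15.385 min.
Solution: C(t) = C_in + (C₀ − C_in) e^(−t/τ).
C(8.43) = 0 + (1.63 − 0)·e^(−8.43/15.385) = 0 + (1.6300)·0.57813 = 0.94236 mol/L.

0.942 mol/L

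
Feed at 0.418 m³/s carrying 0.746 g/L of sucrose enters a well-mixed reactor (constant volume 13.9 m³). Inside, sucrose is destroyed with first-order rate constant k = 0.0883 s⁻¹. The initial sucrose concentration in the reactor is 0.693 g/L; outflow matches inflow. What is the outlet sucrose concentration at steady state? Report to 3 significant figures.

0.190 g/L

Species balance: V dC/dt = Q C_in − Q C − k V C.
Steady state (dC/dt = 0): C_ss = Q C_in/(Q + kV) = C_in/(1 + kV/Q).
C_ss = 0.418·0.746/(0.418 + 0.0883·13.9) = 0.31183/1.6454 = 0.18952 g/L.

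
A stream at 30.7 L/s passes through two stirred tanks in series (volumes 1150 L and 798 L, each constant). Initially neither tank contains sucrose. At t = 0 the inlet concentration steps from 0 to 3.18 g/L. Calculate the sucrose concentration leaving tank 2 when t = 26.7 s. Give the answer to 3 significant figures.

Each tank obeys Vᵢ dCᵢ/dt = Q(Cᵢ₋₁ − Cᵢ), so τᵢ = Vᵢ/Q.
τ₁ = 1150/30.7 = 37.459 s; τ₂ = 798/30.7 = 25.993 s.
Tank 1: C₁ = C_in(1 − e^(−t/τ₁)). Tank 2 (τ₁ ≠ τ₂): C₂ = C_in[1 − (τ₁ e^(−t/τ₁) − τ₂ e^(−t/τ₂))/(τ₁ − τ₂)].
At t = 26.7: e^(−t/τ₁) = 0.49028, e^(−t/τ₂) = 0.35801.
C₂ = 3.18·[1 − (37.459·0.49028 − 25.993·0.35801)/(11.466)] = 3.18·0.20986 = 0.66736 g/L.

0.667 g/L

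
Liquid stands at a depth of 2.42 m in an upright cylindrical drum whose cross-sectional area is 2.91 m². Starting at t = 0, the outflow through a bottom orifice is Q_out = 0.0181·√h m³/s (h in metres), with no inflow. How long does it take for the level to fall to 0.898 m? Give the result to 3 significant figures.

A dh/dt = −Q_out = −0.0181 √h.
This is separable: 2 d(√h)/dt = −0.0181/A, so √h = √h₀ − (0.0181/(2A)) t.
t = 2A(√h₀ − √h)/0.0181 = 2·2.91·(√2.42 − √0.898)/0.0181
  = 5.8200 × (1.5556 − 0.94763) / 0.0181 = 195.50 s.

196 s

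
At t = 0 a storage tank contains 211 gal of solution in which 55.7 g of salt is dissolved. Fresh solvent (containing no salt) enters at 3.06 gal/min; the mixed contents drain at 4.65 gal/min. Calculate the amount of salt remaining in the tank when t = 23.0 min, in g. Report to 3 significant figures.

31.9 g

Let m(t) be the amount of salt. Volume: V(t) = V₀ + (Q_in − Q_out) t = 211 − 1.5900 t; V(23.0) = 174.43 gal.
No salt enters, so dm/dt = −Q_out · (m/V).
dm/m = −Q_out dt/(V₀ − 1.5900 t); integrating gives ln(m/m₀) = −(Q_out/(Q_in−Q_out)) ln(V/V₀).
m = m₀ (V₀/V)^(Q_out/(Q_in−Q_out)) = 55.7 × (211/174.43)^(-2.9245) = 31.923 g.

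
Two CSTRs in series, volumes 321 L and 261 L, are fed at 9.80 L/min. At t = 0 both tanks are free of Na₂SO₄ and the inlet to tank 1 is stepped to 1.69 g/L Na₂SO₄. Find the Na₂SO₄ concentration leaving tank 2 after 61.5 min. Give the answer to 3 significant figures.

1.04 g/L

Each tank obeys Vᵢ dCᵢ/dt = Q(Cᵢ₋₁ − Cᵢ), so τᵢ = Vᵢ/Q.
τ₁ = 321/9.80 = 32.755 min; τ₂ = 261/9.80 = 26.633 min.
Tank 1: C₁ = C_in(1 − e^(−t/τ₁)). Tank 2 (τ₁ ≠ τ₂): C₂ = C_in[1 − (τ₁ e^(−t/τ₁) − τ₂ e^(−t/τ₂))/(τ₁ − τ₂)].
At t = 61.5: e^(−t/τ₁) = 0.15296, e^(−t/τ₂) = 0.099341.
C₂ = 1.69·[1 − (32.755·0.15296 − 26.633·0.099341)/(6.1224)] = 1.69·0.61379 = 1.0373 g/L.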